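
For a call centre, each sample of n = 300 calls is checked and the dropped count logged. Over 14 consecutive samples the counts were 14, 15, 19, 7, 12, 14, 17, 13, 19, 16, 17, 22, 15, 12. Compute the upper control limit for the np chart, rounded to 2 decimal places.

p̄ = Σdᵢ / (k·n) = 212 / (14 × 300) = 0.05048
UCL = np̄ + 3·√(np̄(1−p̄)) = 15.1429 + 3 × √(15.1429×0.94952) = 15.1429 + 3 × 3.7919 = 26.5186

26.52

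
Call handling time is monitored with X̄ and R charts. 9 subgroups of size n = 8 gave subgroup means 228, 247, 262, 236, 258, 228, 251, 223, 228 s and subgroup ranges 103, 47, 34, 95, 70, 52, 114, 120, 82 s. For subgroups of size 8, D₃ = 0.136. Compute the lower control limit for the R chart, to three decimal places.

10.835

R̄ = (103 + 47 + 34 + 95 + 70 + 52 + 114 + 120 + 82) / 9 = 717.0000 / 9 = 79.6667
LCL_R = D₃·R̄ = 0.136 × 79.6667 = 10.8347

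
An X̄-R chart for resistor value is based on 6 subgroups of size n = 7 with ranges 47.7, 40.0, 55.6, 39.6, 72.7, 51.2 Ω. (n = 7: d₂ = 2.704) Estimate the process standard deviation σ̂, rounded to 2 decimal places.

18.91

R̄ = (47.7 + 40.0 + 55.6 + 39.6 + 72.7 + 51.2) / 6 = 51.1333
σ̂ = R̄ / d₂ = 51.1333 / 2.704 = 18.9103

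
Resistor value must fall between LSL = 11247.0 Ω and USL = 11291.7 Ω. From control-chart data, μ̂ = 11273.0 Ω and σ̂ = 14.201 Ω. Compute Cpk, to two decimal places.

Cpu = (USL − μ̂) / (3σ̂) = (11291.7 − 11273.0) / (3 × 14.201) = 0.4389; Cpl = (μ̂ − LSL) / (3σ̂) = (11273.0 − 11247.0) / (3 × 14.201) = 0.6103; Cpk = min(Cpu, Cpl) = 0.4389

0.44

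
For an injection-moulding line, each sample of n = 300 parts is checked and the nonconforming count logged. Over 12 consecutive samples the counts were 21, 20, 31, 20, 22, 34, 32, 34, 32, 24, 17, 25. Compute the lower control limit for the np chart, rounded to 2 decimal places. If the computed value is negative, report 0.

11.38

p̄ = Σdᵢ / (k·n) = 312 / (12 × 300) = 0.08667
LCL = np̄ − 3·√(np̄(1−p̄)) = 26.0000 − 3 × 4.8731 = 11.3808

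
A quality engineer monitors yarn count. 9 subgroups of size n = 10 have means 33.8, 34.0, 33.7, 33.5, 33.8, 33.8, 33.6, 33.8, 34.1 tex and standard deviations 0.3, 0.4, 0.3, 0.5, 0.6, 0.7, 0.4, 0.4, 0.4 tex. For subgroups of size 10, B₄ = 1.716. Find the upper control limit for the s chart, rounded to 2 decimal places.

0.76

s̄ = (0.3 + 0.4 + 0.3 + 0.5 + 0.6 + 0.7 + 0.4 + 0.4 + 0.4) / 9 = 0.4444
UCL_s = B₄·s̄ = 1.716 × 0.4444 = 0.7627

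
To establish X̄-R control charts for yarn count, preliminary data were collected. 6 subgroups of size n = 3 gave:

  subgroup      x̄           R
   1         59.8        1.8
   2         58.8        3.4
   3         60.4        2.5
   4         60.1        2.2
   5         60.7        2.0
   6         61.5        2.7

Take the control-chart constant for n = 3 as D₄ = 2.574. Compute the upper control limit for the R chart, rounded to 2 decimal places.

R̄ = (1.8 + 3.4 + 2.5 + 2.2 + 2.0 + 2.7) / 6 = 14.6000 / 6 = 2.4333
UCL_R = D₄·R̄ = 2.574 × 2.4333 = 6.2634

6.26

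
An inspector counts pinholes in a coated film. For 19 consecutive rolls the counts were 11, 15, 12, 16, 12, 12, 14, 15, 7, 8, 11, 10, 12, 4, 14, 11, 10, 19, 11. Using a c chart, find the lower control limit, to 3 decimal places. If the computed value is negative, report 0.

c̄ = (11 + 15 + 12 + 16 + 12 + 12 + 14 + 15 + 7 + 8 + 11 + 10 + 12 + 4 + 14 + 11 + 10 + 19 + 11) / 19 = 224 / 19 = 11.7895
LCL = c̄ − 3√c̄ = 11.7895 − 3 × 3.4336 = 1.4887

1.489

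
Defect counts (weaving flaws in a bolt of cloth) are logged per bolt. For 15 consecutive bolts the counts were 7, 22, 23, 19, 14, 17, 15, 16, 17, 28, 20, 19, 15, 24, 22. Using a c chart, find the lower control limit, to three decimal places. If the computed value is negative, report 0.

5.618

c̄ = (7 + 22 + 23 + 19 + 14 + 17 + 15 + 16 + 17 + 28 + 20 + 19 + 15 + 24 + 22) / 15 = 278 / 15 = 18.5333
LCL = c̄ − 3√c̄ = 18.5333 − 3 × 4.3050 = 5.6182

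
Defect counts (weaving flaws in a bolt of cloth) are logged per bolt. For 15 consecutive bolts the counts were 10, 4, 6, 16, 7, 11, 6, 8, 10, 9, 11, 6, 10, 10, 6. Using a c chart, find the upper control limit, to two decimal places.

17.50

c̄ = (10 + 4 + 6 + 16 + 7 + 11 + 6 + 8 + 10 + 9 + 11 + 6 + 10 + 10 + 6) / 15 = 130 / 15 = 8.6667
UCL = c̄ + 3√c̄ = 8.6667 + 3 × √8.6667 = 8.6667 + 3 × 2.9439 = 17.4984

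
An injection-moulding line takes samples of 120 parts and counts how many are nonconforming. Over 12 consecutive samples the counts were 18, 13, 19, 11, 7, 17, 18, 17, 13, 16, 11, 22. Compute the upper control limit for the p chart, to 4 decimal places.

0.2174

p̄ = Σdᵢ / (k·n) = 182 / (12 × 120) = 0.12639
UCL = p̄ + 3·√(p̄(1−p̄)/n) = 0.12639 + 3 × √(0.12639×0.87361/120) = 0.12639 + 3 × 0.03033 = 0.21739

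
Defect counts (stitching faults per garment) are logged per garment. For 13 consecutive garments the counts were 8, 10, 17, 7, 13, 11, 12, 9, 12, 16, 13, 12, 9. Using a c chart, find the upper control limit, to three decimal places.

21.618

c̄ = (8 + 10 + 17 + 7 + 13 + 11 + 12 + 9 + 12 + 16 + 13 + 12 + 9) / 13 = 149 / 13 = 11.4615
UCL = c̄ + 3√c̄ = 11.4615 + 3 × √11.4615 = 11.4615 + 3 × 3.3855 = 21.6180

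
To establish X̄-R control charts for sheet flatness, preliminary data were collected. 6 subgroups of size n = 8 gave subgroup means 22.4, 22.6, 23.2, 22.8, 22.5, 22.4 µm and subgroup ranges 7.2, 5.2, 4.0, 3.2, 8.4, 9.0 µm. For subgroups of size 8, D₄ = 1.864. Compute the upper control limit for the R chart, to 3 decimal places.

R̄ = (7.2 + 5.2 + 4.0 + 3.2 + 8.4 + 9.0) / 6 = 37.0000 / 6 = 6.1667
UCL_R = D₄·R̄ = 1.864 × 6.1667 = 11.4947

11.495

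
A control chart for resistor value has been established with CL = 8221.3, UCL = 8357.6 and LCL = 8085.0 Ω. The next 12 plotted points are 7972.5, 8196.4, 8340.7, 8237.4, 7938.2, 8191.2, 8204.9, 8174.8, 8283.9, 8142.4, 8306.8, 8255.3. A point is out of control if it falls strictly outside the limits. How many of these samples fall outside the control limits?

2

Compare each point to [8085.0, 8357.6]: sample 1 = 7972.5 < LCL; sample 5 = 7938.2 < LCL.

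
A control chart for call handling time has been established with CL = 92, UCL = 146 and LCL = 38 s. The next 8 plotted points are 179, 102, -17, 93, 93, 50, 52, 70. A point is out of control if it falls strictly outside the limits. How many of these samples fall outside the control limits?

2

Compare each point to [38, 146]: sample 1 = 179 > UCL; sample 3 = -17 < LCL.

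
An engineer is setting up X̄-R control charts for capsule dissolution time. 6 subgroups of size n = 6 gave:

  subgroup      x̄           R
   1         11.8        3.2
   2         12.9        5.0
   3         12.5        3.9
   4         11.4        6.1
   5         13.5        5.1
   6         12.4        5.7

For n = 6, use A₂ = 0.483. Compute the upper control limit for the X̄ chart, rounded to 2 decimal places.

X̄̄ = (11.8 + 12.9 + 12.5 + 11.4 + 13.5 + 12.4) / 6 = 74.5000 / 6 = 12.4167
R̄ = (3.2 + 5.0 + 3.9 + 6.1 + 5.1 + 5.7) / 6 = 29.0000 / 6 = 4.8333
UCL = X̄̄ + A₂·R̄ = 12.4167 + 0.483 × 4.8333 = 14.7512

14.75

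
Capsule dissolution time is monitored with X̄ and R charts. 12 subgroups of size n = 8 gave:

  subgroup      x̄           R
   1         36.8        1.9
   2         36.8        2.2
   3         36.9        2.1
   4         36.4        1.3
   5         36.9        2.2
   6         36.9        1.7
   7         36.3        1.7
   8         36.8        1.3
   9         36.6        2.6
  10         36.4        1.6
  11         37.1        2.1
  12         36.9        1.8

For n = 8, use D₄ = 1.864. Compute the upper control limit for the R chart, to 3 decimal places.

3.495

R̄ = (1.9 + 2.2 + 2.1 + 1.3 + 2.2 + 1.7 + 1.7 + 1.3 + 2.6 + 1.6 + 2.1 + 1.8) / 12 = 22.5000 / 12 = 1.8750
UCL_R = D₄·R̄ = 1.864 × 1.8750 = 3.4950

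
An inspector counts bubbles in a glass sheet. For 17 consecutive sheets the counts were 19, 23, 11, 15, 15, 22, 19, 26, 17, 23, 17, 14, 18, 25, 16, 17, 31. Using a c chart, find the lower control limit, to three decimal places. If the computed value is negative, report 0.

c̄ = (19 + 23 + 11 + 15 + 15 + 22 + 19 + 26 + 17 + 23 + 17 + 14 + 18 + 25 + 16 + 17 + 31) / 17 = 328 / 17 = 19.2941
LCL = c̄ − 3√c̄ = 19.2941 − 3 × 4.3925 = 6.1166

6.117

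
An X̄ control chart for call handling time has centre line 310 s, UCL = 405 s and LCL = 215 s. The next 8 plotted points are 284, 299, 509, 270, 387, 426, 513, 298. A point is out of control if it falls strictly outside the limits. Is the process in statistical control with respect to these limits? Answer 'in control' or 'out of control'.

out of control

Compare each point to [215, 405]: sample 3 = 509 > UCL; sample 6 = 426 > UCL; sample 7 = 513 > UCL.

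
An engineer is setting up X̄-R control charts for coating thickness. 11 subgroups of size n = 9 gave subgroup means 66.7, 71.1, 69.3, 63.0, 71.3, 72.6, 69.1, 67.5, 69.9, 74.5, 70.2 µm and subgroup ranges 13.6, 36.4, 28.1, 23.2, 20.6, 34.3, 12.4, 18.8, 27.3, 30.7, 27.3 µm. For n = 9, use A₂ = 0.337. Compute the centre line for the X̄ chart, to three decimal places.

X̄̄ = (66.7 + 71.1 + 69.3 + 63.0 + 71.3 + 72.6 + 69.1 + 67.5 + 69.9 + 74.5 + 70.2) / 11 = 765.2000 / 11 = 69.5636
CL = X̄̄ = 69.5636

69.564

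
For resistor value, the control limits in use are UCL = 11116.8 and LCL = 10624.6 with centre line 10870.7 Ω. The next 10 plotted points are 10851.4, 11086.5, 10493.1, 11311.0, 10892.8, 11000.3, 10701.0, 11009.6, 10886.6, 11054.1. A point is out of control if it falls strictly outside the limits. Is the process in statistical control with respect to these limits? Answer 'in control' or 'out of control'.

Compare each point to [10624.6, 11116.8]: sample 3 = 10493.1 < LCL; sample 4 = 11311.0 > UCL.

out of control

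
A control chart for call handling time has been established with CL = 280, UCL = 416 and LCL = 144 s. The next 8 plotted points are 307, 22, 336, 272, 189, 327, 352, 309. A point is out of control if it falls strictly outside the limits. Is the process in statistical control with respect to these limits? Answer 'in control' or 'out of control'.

Compare each point to [144, 416]: sample 2 = 22 < LCL.

out of control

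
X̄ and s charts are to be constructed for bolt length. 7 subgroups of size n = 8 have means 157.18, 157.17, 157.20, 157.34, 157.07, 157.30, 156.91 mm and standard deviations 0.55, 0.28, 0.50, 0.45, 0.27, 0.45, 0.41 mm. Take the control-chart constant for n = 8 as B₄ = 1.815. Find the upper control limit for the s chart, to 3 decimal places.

0.755

s̄ = (0.55 + 0.28 + 0.50 + 0.45 + 0.27 + 0.45 + 0.41) / 7 = 0.4157
UCL_s = B₄·s̄ = 1.815 × 0.4157 = 0.7545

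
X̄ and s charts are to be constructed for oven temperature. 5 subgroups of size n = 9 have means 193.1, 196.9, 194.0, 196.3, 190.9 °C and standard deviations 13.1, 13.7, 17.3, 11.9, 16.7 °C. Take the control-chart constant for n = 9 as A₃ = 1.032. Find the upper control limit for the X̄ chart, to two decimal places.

X̄̄ = (193.1 + 196.9 + 194.0 + 196.3 + 190.9) / 5 = 194.2400
s̄ = (13.1 + 13.7 + 17.3 + 11.9 + 16.7) / 5 = 14.5400
UCL = X̄̄ + A₃·s̄ = 194.2400 + 1.032 × 14.5400 = 209.2453

209.25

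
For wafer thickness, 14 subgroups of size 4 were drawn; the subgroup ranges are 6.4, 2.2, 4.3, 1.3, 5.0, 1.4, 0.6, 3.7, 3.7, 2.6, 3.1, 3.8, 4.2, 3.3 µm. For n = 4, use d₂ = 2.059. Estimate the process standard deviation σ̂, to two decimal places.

R̄ = (6.4 + 2.2 + 4.3 + 1.3 + 5.0 + 1.4 + 0.6 + 3.7 + 3.7 + 2.6 + 3.1 + 3.8 + 4.2 + 3.3) / 14 = 3.2571
σ̂ = R̄ / d₂ = 3.2571 / 2.059 = 1.5819

1.58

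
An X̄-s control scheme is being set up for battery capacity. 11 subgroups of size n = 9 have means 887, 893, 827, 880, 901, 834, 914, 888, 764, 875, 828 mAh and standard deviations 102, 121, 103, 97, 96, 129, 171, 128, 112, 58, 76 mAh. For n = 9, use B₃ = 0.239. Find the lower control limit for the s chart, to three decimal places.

25.921

s̄ = (102 + 121 + 103 + 97 + 96 + 129 + 171 + 128 + 112 + 58 + 76) / 11 = 108.4545
LCL_s = B₃·s̄ = 0.239 × 108.4545 = 25.9206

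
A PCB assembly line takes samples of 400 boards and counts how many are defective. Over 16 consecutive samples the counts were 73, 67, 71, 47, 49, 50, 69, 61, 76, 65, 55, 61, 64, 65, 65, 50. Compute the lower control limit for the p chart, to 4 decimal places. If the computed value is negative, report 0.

0.1002

p̄ = Σdᵢ / (k·n) = 988 / (16 × 400) = 0.15438
LCL = p̄ − 3·√(p̄(1−p̄)/n) = 0.15438 − 3 × 0.01807 = 0.10018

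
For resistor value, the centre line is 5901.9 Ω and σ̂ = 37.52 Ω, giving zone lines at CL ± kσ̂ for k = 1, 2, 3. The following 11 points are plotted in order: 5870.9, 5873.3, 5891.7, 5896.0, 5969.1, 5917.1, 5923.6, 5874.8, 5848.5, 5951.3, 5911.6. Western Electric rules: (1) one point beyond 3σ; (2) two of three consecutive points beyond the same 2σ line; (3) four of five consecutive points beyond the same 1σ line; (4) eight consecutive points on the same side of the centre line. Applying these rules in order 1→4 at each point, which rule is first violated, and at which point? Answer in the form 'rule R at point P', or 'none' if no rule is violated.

none

Zone of each point (C = within 1σ̂, B = 1σ̂–2σ̂, A = 2σ̂–3σ̂, * = beyond 3σ̂; sign = side of CL): 1:-C, 2:-C, 3:-C, 4:-C, 5:+B, 6:+C, 7:+C, 8:-C, 9:-B, 10:+B, 11:+C
No rule fires across all 11 points.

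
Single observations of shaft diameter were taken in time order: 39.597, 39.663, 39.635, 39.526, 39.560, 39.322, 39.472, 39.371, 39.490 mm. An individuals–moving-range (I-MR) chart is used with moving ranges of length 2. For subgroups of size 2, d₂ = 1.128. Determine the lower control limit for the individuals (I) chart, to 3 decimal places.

X̄ = (39.597 + 39.663 + 39.635 + 39.526 + 39.560 + 39.322 + 39.472 + 39.371 + 39.490) / 9 = 39.5151
Moving ranges: 0.066, 0.028, 0.109, 0.034, 0.238, 0.150, 0.101, 0.119; M̄R̄ = 0.8450 / 8 = 0.1056
LCL = X̄ − 3·M̄R̄/d₂ = 39.5151 − 3 × 0.1056 / 1.128 = 39.2342

39.234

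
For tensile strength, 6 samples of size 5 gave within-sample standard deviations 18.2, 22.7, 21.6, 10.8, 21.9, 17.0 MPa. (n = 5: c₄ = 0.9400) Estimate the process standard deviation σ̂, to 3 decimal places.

s̄ = (18.2 + 22.7 + 21.6 + 10.8 + 21.9 + 17.0) / 6 = 18.7000
σ̂ = s̄ / c₄ = 18.7000 / 0.9400 = 19.8936

19.894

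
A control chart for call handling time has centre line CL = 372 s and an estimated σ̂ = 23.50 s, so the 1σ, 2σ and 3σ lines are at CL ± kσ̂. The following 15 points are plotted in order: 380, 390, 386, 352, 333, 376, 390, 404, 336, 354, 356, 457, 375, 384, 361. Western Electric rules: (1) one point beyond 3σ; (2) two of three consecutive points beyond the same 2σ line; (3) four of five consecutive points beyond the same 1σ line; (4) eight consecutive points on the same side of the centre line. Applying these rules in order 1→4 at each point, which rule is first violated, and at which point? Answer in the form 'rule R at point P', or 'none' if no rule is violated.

Zone of each point (C = within 1σ̂, B = 1σ̂–2σ̂, A = 2σ̂–3σ̂, * = beyond 3σ̂; sign = side of CL): 1:+C, 2:+C, 3:+C, 4:-C, 5:-B, 6:+C, 7:+C, 8:+B, 9:-B, 10:-C, 11:-C, 12:+*, 13:+C, 14:+C, 15:-C
Rule 1 (one point beyond the 3σ limits) is satisfied at point 12.

rule 1 at point 12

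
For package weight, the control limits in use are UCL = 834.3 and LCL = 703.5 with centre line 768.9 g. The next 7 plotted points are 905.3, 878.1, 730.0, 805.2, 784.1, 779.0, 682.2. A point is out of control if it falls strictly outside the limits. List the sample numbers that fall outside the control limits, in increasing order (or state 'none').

1, 2, 7

Compare each point to [703.5, 834.3]: sample 1 = 905.3 > UCL; sample 2 = 878.1 > UCL; sample 7 = 682.2 < LCL.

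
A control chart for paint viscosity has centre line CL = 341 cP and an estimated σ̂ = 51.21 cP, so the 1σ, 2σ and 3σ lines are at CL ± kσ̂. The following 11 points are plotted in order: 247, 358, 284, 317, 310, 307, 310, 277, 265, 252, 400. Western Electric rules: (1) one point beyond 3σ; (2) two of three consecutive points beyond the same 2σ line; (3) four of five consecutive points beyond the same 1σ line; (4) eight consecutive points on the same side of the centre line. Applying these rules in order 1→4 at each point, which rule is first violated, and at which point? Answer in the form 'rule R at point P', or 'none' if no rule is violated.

rule 4 at point 10

Zone of each point (C = within 1σ̂, B = 1σ̂–2σ̂, A = 2σ̂–3σ̂, * = beyond 3σ̂; sign = side of CL): 1:-B, 2:+C, 3:-B, 4:-C, 5:-C, 6:-C, 7:-C, 8:-B, 9:-B, 10:-B, 11:+B
Rule 4 (eight consecutive points on the same side of the centre line) is satisfied at point 10.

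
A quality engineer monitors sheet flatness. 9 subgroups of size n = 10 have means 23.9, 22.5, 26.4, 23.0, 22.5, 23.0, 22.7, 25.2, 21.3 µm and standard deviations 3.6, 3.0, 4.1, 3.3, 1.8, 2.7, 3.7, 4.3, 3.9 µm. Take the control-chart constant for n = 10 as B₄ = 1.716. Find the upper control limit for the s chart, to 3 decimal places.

s̄ = (3.6 + 3.0 + 4.1 + 3.3 + 1.8 + 2.7 + 3.7 + 4.3 + 3.9) / 9 = 3.3778
UCL_s = B₄·s̄ = 1.716 × 3.3778 = 5.7963

5.796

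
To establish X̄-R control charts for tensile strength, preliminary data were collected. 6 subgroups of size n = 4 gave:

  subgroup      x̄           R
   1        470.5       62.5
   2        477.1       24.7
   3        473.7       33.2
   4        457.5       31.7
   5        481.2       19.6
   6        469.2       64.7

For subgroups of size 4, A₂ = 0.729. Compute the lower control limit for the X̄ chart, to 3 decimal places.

X̄̄ = (470.5 + 477.1 + 473.7 + 457.5 + 481.2 + 469.2) / 6 = 2829.2000 / 6 = 471.5333
R̄ = (62.5 + 24.7 + 33.2 + 31.7 + 19.6 + 64.7) / 6 = 236.4000 / 6 = 39.4000
LCL = X̄̄ − A₂·R̄ = 471.5333 − 0.729 × 39.4000 = 442.8107

442.811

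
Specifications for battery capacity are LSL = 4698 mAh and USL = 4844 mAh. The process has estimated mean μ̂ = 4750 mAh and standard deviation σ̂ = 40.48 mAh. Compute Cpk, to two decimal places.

Cpu = (USL − μ̂) / (3σ̂) = (4844 − 4750) / (3 × 40.48) = 0.7740; Cpl = (μ̂ − LSL) / (3σ̂) = (4750 − 4698) / (3 × 40.48) = 0.4282; Cpk = min(Cpu, Cpl) = 0.4282

0.43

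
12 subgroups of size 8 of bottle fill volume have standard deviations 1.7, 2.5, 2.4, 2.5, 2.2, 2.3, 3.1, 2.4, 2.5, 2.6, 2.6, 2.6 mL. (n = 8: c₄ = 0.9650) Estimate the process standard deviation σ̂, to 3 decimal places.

2.539

s̄ = (1.7 + 2.5 + 2.4 + 2.5 + 2.2 + 2.3 + 3.1 + 2.4 + 2.5 + 2.6 + 2.6 + 2.6) / 12 = 2.4500
σ̂ = s̄ / c₄ = 2.4500 / 0.9650 = 2.5389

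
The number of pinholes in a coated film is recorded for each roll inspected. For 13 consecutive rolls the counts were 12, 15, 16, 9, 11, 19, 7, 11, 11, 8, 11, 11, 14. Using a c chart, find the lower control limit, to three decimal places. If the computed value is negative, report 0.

1.564

c̄ = (12 + 15 + 16 + 9 + 11 + 19 + 7 + 11 + 11 + 8 + 11 + 11 + 14) / 13 = 155 / 13 = 11.9231
LCL = c̄ − 3√c̄ = 11.9231 − 3 × 3.4530 = 1.5641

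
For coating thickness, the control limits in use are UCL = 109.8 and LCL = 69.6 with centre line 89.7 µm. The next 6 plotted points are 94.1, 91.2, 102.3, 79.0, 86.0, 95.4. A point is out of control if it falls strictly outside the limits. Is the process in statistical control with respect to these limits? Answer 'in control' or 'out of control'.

in control

All 6 points lie within [69.6, 109.8].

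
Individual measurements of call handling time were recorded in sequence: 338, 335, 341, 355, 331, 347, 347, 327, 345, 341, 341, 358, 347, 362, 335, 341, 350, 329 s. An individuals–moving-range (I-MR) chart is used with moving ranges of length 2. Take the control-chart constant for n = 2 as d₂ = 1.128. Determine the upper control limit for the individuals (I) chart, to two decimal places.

375.79

X̄ = (338 + 335 + 341 + 355 + 331 + 347 + 347 + 327 + 345 + 341 + 341 + 358 + 347 + 362 + 335 + 341 + 350 + 329) / 18 = 342.7778
Moving ranges: 3, 6, 14, 24, 16, 0, 20, 18, 4, 0, 17, 11, 15, 27, 6, 9, 21; M̄R̄ = 211.0000 / 17 = 12.4118
UCL = X̄ + 3·M̄R̄/d₂ = 342.7778 + 3 × 12.4118 / 1.128 = 375.7878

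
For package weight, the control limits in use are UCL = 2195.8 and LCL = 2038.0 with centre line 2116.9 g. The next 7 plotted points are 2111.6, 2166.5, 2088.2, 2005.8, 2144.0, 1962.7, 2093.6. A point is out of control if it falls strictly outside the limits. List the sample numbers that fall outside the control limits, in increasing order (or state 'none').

Compare each point to [2038.0, 2195.8]: sample 4 = 2005.8 < LCL; sample 6 = 1962.7 < LCL.

4, 6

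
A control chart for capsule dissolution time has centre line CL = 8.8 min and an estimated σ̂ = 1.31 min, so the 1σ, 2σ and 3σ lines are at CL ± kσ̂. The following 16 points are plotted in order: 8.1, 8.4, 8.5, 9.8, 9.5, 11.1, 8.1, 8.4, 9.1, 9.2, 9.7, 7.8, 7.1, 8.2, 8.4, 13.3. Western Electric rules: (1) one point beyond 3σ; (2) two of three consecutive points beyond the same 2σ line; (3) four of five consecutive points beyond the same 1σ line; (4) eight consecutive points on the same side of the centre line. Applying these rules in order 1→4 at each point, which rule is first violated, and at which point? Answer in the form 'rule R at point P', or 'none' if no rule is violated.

rule 1 at point 16

Zone of each point (C = within 1σ̂, B = 1σ̂–2σ̂, A = 2σ̂–3σ̂, * = beyond 3σ̂; sign = side of CL): 1:-C, 2:-C, 3:-C, 4:+C, 5:+C, 6:+B, 7:-C, 8:-C, 9:+C, 10:+C, 11:+C, 12:-C, 13:-B, 14:-C, 15:-C, 16:+*
Rule 1 (one point beyond the 3σ limits) is satisfied at point 16.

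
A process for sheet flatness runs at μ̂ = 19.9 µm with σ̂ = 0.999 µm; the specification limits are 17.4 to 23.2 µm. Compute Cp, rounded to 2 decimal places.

Cp = (USL − LSL) / (6σ̂) = (23.2 − 17.4) / (6 × 0.999) = 5.8000 / 5.9940 = 0.9676

0.97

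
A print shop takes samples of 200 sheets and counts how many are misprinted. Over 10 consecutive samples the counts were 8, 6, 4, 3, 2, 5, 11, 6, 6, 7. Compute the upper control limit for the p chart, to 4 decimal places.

p̄ = Σdᵢ / (k·n) = 58 / (10 × 200) = 0.02900
UCL = p̄ + 3·√(p̄(1−p̄)/n) = 0.02900 + 3 × √(0.02900×0.97100/200) = 0.02900 + 3 × 0.01187 = 0.06460

0.0646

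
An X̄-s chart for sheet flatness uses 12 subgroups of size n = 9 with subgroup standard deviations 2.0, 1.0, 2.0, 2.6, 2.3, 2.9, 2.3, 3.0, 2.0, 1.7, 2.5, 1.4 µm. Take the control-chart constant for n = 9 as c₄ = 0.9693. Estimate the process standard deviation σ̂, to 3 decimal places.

2.209

s̄ = (2.0 + 1.0 + 2.0 + 2.6 + 2.3 + 2.9 + 2.3 + 3.0 + 2.0 + 1.7 + 2.5 + 1.4) / 12 = 2.1417
σ̂ = s̄ / c₄ = 2.1417 / 0.9693 = 2.2095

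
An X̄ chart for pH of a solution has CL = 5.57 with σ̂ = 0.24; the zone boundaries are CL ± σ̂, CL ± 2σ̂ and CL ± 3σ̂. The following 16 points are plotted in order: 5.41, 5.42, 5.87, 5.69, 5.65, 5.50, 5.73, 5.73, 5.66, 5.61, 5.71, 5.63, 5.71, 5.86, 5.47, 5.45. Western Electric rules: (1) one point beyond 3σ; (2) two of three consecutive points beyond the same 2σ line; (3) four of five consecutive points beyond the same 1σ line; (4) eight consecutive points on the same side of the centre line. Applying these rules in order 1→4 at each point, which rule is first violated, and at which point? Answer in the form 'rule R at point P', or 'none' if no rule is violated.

rule 4 at point 14

Zone of each point (C = within 1σ̂, B = 1σ̂–2σ̂, A = 2σ̂–3σ̂, * = beyond 3σ̂; sign = side of CL): 1:-C, 2:-C, 3:+B, 4:+C, 5:+C, 6:-C, 7:+C, 8:+C, 9:+C, 10:+C, 11:+C, 12:+C, 13:+C, 14:+B, 15:-C, 16:-C
Rule 4 (eight consecutive points on the same side of the centre line) is satisfied at point 14.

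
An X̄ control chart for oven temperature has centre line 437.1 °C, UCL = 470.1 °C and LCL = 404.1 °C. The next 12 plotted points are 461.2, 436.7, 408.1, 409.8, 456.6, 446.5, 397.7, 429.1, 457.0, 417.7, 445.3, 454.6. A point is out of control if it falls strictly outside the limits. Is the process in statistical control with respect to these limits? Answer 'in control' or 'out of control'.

Compare each point to [404.1, 470.1]: sample 7 = 397.7 < LCL.

out of control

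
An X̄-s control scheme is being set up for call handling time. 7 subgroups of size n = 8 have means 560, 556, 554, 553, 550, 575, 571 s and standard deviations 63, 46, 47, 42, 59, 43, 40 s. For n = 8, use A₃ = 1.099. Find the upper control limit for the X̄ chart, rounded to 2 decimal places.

613.24

X̄̄ = (560 + 556 + 554 + 553 + 550 + 575 + 571) / 7 = 559.8571
s̄ = (63 + 46 + 47 + 42 + 59 + 43 + 40) / 7 = 48.5714
UCL = X̄̄ + A₃·s̄ = 559.8571 + 1.099 × 48.5714 = 613.2371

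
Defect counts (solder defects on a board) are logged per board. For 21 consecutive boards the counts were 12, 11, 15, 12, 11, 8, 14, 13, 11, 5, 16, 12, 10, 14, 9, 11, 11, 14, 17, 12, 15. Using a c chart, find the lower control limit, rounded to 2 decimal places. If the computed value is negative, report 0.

1.63

c̄ = (12 + 11 + 15 + 12 + 11 + 8 + 14 + 13 + 11 + 5 + 16 + 12 + 10 + 14 + 9 + 11 + 11 + 14 + 17 + 12 + 15) / 21 = 253 / 21 = 12.0476
LCL = c̄ − 3√c̄ = 12.0476 − 3 × 3.4710 = 1.6347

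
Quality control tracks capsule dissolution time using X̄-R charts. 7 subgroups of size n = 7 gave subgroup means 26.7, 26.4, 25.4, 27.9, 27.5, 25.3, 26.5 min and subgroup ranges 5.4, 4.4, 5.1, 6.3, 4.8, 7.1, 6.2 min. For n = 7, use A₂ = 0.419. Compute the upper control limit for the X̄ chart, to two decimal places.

X̄̄ = (26.7 + 26.4 + 25.4 + 27.9 + 27.5 + 25.3 + 26.5) / 7 = 185.7000 / 7 = 26.5286
R̄ = (5.4 + 4.4 + 5.1 + 6.3 + 4.8 + 7.1 + 6.2) / 7 = 39.3000 / 7 = 5.6143
UCL = X̄̄ + A₂·R̄ = 26.5286 + 0.419 × 5.6143 = 28.8810

28.88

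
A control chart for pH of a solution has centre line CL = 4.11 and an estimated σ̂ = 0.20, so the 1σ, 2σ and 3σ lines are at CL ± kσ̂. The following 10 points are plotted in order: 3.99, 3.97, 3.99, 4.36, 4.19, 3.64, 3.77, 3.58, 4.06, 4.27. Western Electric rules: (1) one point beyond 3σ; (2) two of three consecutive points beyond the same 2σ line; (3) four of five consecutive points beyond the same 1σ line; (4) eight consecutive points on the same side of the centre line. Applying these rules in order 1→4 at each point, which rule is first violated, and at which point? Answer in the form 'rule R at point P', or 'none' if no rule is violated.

Zone of each point (C = within 1σ̂, B = 1σ̂–2σ̂, A = 2σ̂–3σ̂, * = beyond 3σ̂; sign = side of CL): 1:-C, 2:-C, 3:-C, 4:+B, 5:+C, 6:-A, 7:-B, 8:-A, 9:-C, 10:+C
Rule 2 (two of three consecutive points beyond the same 2σ limit) is satisfied at point 8.

rule 2 at point 8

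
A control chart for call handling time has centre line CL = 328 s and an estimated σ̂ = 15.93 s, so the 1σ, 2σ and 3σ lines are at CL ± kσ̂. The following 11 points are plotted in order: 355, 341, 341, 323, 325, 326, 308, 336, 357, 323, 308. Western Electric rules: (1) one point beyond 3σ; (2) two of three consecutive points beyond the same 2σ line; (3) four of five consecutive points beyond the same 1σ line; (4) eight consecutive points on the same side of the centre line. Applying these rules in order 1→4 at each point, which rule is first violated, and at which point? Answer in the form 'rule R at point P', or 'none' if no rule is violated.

none

Zone of each point (C = within 1σ̂, B = 1σ̂–2σ̂, A = 2σ̂–3σ̂, * = beyond 3σ̂; sign = side of CL): 1:+B, 2:+C, 3:+C, 4:-C, 5:-C, 6:-C, 7:-B, 8:+C, 9:+B, 10:-C, 11:-B
No rule fires across all 11 points.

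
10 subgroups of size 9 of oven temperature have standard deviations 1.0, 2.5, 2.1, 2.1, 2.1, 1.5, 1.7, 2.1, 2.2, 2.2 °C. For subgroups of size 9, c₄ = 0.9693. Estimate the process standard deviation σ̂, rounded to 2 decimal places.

2.01

s̄ = (1.0 + 2.5 + 2.1 + 2.1 + 2.1 + 1.5 + 1.7 + 2.1 + 2.2 + 2.2) / 10 = 1.9500
σ̂ = s̄ / c₄ = 1.9500 / 0.9693 = 2.0118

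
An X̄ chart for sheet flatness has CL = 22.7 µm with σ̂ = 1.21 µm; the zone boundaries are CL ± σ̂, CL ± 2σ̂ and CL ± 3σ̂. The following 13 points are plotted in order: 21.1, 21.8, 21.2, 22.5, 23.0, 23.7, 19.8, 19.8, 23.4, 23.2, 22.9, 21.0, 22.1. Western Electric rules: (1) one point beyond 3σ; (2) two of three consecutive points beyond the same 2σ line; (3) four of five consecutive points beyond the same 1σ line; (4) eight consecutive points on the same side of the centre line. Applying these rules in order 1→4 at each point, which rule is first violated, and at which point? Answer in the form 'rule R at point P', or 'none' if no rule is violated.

Zone of each point (C = within 1σ̂, B = 1σ̂–2σ̂, A = 2σ̂–3σ̂, * = beyond 3σ̂; sign = side of CL): 1:-B, 2:-C, 3:-B, 4:-C, 5:+C, 6:+C, 7:-A, 8:-A, 9:+C, 10:+C, 11:+C, 12:-B, 13:-C
Rule 2 (two of three consecutive points beyond the same 2σ limit) is satisfied at point 8.

rule 2 at point 8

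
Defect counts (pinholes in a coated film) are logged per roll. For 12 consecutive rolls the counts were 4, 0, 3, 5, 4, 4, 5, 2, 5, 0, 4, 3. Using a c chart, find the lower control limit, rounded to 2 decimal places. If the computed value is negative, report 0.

0.00

c̄ = (4 + 0 + 3 + 5 + 4 + 4 + 5 + 2 + 5 + 0 + 4 + 3) / 12 = 39 / 12 = 3.2500
LCL = c̄ − 3√c̄ = 3.2500 − 3 × 1.8028 = -2.1583 → 0 (cannot be negative)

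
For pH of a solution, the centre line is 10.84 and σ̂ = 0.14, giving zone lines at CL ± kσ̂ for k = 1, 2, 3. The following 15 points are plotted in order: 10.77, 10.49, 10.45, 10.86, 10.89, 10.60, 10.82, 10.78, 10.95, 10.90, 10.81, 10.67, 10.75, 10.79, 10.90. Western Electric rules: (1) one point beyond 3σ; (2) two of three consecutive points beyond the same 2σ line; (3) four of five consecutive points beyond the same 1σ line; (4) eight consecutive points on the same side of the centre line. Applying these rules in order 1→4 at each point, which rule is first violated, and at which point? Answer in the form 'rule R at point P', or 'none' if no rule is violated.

Zone of each point (C = within 1σ̂, B = 1σ̂–2σ̂, A = 2σ̂–3σ̂, * = beyond 3σ̂; sign = side of CL): 1:-C, 2:-A, 3:-A, 4:+C, 5:+C, 6:-B, 7:-C, 8:-C, 9:+C, 10:+C, 11:-C, 12:-B, 13:-C, 14:-C, 15:+C
Rule 2 (two of three consecutive points beyond the same 2σ limit) is satisfied at point 3.

rule 2 at point 3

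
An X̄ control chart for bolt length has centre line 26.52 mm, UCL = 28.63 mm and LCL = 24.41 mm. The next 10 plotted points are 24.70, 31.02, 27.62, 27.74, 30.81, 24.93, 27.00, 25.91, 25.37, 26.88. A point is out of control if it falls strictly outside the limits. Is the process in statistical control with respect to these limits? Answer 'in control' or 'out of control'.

out of control

Compare each point to [24.41, 28.63]: sample 2 = 31.02 > UCL; sample 5 = 30.81 > UCL.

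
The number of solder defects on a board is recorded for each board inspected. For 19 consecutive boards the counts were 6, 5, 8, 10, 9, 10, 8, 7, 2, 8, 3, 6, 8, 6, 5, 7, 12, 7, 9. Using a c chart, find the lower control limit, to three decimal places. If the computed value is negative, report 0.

c̄ = (6 + 5 + 8 + 10 + 9 + 10 + 8 + 7 + 2 + 8 + 3 + 6 + 8 + 6 + 5 + 7 + 12 + 7 + 9) / 19 = 136 / 19 = 7.1579
LCL = c̄ − 3√c̄ = 7.1579 − 3 × 2.6754 = -0.8684 → 0 (cannot be negative)

0.000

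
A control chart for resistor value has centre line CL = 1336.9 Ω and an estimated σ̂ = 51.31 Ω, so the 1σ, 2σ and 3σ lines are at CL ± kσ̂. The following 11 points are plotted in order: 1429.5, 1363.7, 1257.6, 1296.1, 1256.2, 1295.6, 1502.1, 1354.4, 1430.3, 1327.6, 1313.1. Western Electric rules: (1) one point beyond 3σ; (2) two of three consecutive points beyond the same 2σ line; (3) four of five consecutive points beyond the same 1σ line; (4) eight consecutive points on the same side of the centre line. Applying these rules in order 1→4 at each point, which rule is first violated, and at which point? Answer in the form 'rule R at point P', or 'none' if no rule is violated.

Zone of each point (C = within 1σ̂, B = 1σ̂–2σ̂, A = 2σ̂–3σ̂, * = beyond 3σ̂; sign = side of CL): 1:+B, 2:+C, 3:-B, 4:-C, 5:-B, 6:-C, 7:+*, 8:+C, 9:+B, 10:-C, 11:-C
Rule 1 (one point beyond the 3σ limits) is satisfied at point 7.

rule 1 at point 7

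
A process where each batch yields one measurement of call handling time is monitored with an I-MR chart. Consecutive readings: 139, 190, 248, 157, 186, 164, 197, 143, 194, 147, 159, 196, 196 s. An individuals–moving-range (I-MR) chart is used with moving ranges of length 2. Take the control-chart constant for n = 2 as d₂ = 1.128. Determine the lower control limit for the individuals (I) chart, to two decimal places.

70.66

X̄ = (139 + 190 + 248 + 157 + 186 + 164 + 197 + 143 + 194 + 147 + 159 + 196 + 196) / 13 = 178.1538
Moving ranges: 51, 58, 91, 29, 22, 33, 54, 51, 47, 12, 37, 0; M̄R̄ = 485.0000 / 12 = 40.4167
LCL = X̄ − 3·M̄R̄/d₂ = 178.1538 − 3 × 40.4167 / 1.128 = 70.6627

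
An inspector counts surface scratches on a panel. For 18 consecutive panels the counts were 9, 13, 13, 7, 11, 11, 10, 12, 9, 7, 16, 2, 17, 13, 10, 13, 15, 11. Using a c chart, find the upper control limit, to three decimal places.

c̄ = (9 + 13 + 13 + 7 + 11 + 11 + 10 + 12 + 9 + 7 + 16 + 2 + 17 + 13 + 10 + 13 + 15 + 11) / 18 = 199 / 18 = 11.0556
UCL = c̄ + 3√c̄ = 11.0556 + 3 × √11.0556 = 11.0556 + 3 × 3.3250 = 21.0305

21.031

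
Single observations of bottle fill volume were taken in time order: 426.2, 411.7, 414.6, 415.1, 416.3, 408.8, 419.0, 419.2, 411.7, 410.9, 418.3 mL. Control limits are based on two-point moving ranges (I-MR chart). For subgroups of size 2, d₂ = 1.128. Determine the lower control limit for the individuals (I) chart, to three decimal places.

X̄ = (426.2 + 411.7 + 414.6 + 415.1 + 416.3 + 408.8 + 419.0 + 419.2 + 411.7 + 410.9 + 418.3) / 11 = 415.6182
Moving ranges: 14.5, 2.9, 0.5, 1.2, 7.5, 10.2, 0.2, 7.5, 0.8, 7.4; M̄R̄ = 52.7000 / 10 = 5.2700
LCL = X̄ − 3·M̄R̄/d₂ = 415.6182 − 3 × 5.2700 / 1.128 = 401.6022

401.602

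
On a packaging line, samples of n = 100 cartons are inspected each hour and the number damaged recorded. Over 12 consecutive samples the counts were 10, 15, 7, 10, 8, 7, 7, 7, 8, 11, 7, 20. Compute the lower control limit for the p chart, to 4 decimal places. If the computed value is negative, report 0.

0.0085

p̄ = Σdᵢ / (k·n) = 117 / (12 × 100) = 0.09750
LCL = p̄ − 3·√(p̄(1−p̄)/n) = 0.09750 − 3 × 0.02966 = 0.00851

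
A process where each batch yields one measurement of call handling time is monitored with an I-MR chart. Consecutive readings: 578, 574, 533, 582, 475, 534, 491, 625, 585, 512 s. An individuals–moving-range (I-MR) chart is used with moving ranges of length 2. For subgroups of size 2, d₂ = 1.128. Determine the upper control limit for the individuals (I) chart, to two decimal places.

711.43

X̄ = (578 + 574 + 533 + 582 + 475 + 534 + 491 + 625 + 585 + 512) / 10 = 548.9000
Moving ranges: 4, 41, 49, 107, 59, 43, 134, 40, 73; M̄R̄ = 550.0000 / 9 = 61.1111
UCL = X̄ + 3·M̄R̄/d₂ = 548.9000 + 3 × 61.1111 / 1.128 = 711.4296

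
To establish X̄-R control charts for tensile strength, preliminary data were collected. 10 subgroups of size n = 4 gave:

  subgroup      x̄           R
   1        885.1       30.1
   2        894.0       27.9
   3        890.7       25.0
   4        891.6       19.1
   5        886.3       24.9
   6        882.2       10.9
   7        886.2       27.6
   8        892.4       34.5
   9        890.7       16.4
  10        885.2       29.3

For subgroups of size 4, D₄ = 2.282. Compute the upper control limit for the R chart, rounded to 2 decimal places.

R̄ = (30.1 + 27.9 + 25.0 + 19.1 + 24.9 + 10.9 + 27.6 + 34.5 + 16.4 + 29.3) / 10 = 245.7000 / 10 = 24.5700
UCL_R = D₄·R̄ = 2.282 × 24.5700 = 56.0687

56.07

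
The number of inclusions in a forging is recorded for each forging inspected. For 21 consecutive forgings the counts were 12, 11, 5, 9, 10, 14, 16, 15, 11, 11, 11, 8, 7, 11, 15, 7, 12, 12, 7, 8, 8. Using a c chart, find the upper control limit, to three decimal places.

20.186

c̄ = (12 + 11 + 5 + 9 + 10 + 14 + 16 + 15 + 11 + 11 + 11 + 8 + 7 + 11 + 15 + 7 + 12 + 12 + 7 + 8 + 8) / 21 = 220 / 21 = 10.4762
UCL = c̄ + 3√c̄ = 10.4762 + 3 × √10.4762 = 10.4762 + 3 × 3.2367 = 20.1863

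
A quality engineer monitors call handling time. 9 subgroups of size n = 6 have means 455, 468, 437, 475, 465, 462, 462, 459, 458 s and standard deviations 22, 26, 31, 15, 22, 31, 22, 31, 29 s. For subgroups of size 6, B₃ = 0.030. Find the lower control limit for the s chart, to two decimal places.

0.76

s̄ = (22 + 26 + 31 + 15 + 22 + 31 + 22 + 31 + 29) / 9 = 25.4444
LCL_s = B₃·s̄ = 0.030 × 25.4444 = 0.7633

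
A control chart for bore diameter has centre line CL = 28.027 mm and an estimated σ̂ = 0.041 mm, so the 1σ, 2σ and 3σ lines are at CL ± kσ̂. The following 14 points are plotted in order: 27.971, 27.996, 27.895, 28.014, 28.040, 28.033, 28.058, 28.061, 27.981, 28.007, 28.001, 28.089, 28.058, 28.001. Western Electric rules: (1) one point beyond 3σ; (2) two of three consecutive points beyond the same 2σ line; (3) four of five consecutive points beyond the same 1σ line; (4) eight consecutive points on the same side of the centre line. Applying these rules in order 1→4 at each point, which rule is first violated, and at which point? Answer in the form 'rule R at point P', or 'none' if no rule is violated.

rule 1 at point 3

Zone of each point (C = within 1σ̂, B = 1σ̂–2σ̂, A = 2σ̂–3σ̂, * = beyond 3σ̂; sign = side of CL): 1:-B, 2:-C, 3:-*, 4:-C, 5:+C, 6:+C, 7:+C, 8:+C, 9:-B, 10:-C, 11:-C, 12:+B, 13:+C, 14:-C
Rule 1 (one point beyond the 3σ limits) is satisfied at point 3.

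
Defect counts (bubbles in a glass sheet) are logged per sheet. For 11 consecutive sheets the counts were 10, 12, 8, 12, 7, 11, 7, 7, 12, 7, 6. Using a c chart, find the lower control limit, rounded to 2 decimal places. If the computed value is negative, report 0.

0.00

c̄ = (10 + 12 + 8 + 12 + 7 + 11 + 7 + 7 + 12 + 7 + 6) / 11 = 99 / 11 = 9.0000
LCL = c̄ − 3√c̄ = 9.0000 − 3 × 3.0000 = 0.0000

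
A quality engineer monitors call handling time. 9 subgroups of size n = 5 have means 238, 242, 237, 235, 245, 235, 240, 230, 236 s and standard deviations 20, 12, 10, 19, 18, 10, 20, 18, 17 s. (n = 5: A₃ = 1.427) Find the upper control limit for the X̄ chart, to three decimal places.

X̄̄ = (238 + 242 + 237 + 235 + 245 + 235 + 240 + 230 + 236) / 9 = 237.5556
s̄ = (20 + 12 + 10 + 19 + 18 + 10 + 20 + 18 + 17) / 9 = 16.0000
UCL = X̄̄ + A₃·s̄ = 237.5556 + 1.427 × 16.0000 = 260.3876

260.388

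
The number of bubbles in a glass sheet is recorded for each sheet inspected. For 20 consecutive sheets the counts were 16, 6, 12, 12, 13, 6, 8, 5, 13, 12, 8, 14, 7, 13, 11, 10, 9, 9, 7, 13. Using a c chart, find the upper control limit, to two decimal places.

19.78

c̄ = (16 + 6 + 12 + 12 + 13 + 6 + 8 + 5 + 13 + 12 + 8 + 14 + 7 + 13 + 11 + 10 + 9 + 9 + 7 + 13) / 20 = 204 / 20 = 10.2000
UCL = c̄ + 3√c̄ = 10.2000 + 3 × √10.2000 = 10.2000 + 3 × 3.1937 = 19.7812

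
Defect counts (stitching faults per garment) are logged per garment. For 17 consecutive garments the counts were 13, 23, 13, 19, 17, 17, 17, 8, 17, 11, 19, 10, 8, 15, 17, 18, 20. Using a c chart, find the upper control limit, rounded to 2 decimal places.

27.19

c̄ = (13 + 23 + 13 + 19 + 17 + 17 + 17 + 8 + 17 + 11 + 19 + 10 + 8 + 15 + 17 + 18 + 20) / 17 = 262 / 17 = 15.4118
UCL = c̄ + 3√c̄ = 15.4118 + 3 × √15.4118 = 15.4118 + 3 × 3.9258 = 27.1891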